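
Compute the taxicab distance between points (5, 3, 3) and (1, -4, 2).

Σ|x_i - y_i| = |5 - 1| + |3 - (-4)| + |3 - 2| = 4 + 7 + 1 = 12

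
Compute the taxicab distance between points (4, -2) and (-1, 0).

Σ|x_i - y_i| = |4 - (-1)| + |-2 - 0| = 5 + 2 = 7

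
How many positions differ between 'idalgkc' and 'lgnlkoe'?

Differing positions: 1, 2, 3, 5, 6, 7. Hamming distance = 6.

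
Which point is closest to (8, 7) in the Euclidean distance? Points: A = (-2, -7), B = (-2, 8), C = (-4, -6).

Distances: d(A) ≈ 17.2047, d(B) ≈ 10.0499, d(C) ≈ 17.6918. Nearest: B = (-2, 8) with distance 10.0499.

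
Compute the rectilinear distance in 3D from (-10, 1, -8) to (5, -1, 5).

Σ|x_i - y_i| = |-10 - 5| + |1 - (-1)| + |-8 - 5| = 15 + 2 + 13 = 30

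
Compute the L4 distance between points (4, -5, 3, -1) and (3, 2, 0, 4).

(Σ|x_i - y_i|^4)^(1/4) = (|4 - 3|^4 + |-5 - 2|^4 + |3 - 0|^4 + |-1 - 4|^4)^(1/4)
= (1^4 + 7^4 + 3^4 + 5^4)^(1/4) = (1 + 2401 + 81 + 625)^(1/4) = (3108)^(1/4) ≈ 7.4666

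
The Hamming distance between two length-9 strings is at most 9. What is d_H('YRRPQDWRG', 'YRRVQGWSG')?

Differing positions: 4, 6, 8. Hamming distance = 3. The maximum possible Hamming distance for length-9 strings is 9, so d_H/9 = 3/9 ≈ 0.3333.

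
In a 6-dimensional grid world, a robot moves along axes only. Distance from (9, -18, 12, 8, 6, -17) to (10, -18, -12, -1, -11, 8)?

Σ|x_i - y_i| = |9 - 10| + |-18 - (-18)| + |12 - (-12)| + |8 - (-1)| + |6 - (-11)| + |-17 - 8| = 1 + 0 + 24 + 9 + 17 + 25 = 76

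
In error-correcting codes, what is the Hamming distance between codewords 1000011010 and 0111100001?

Differing positions: 1, 2, 3, 4, 5, 6, 7, 9, 10. Hamming distance = 9.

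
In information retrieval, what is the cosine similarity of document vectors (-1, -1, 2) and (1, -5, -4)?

With u = (-1, -1, 2), v = (1, -5, -4):
u·v = (-1)·1 + (-1)·(-5) + 2·(-4) = (-1) + 5 + (-8) = -4.
|u| = √((-1)² + (-1)² + 2²) = √6, |v| = √(1² + (-5)² + (-4)²) = √42, so |u||v| = √(6·42) = √252.
cos θ = (u·v)/(|u||v|) = -4/√252 ≈ -0.252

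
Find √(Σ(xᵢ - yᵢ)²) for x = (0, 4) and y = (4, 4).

√(Σ(x_i - y_i)²) = √((0 - 4)² + (4 - 4)²)
= √((-4)² + 0²) = √(16 + 0) = √16 = 4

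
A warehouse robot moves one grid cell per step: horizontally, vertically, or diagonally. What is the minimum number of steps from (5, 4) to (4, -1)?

max(|x_i - y_i|) = max(|5 - 4|, |4 - (-1)|) = max(1, 5) = 5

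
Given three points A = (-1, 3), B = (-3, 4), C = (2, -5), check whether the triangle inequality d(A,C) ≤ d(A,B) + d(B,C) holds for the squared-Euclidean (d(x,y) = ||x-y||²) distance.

d(A,B) = 2² + 1² = 5, d(B,C) = 5² + 9² = 106, d(A,C) = 3² + 8² = 73.
d(A,C) = 73 ≤ 5 + 106 = 111. Triangle inequality is satisfied.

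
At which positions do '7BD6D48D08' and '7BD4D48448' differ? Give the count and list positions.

Differing positions: 4, 8, 9. Hamming distance = 3.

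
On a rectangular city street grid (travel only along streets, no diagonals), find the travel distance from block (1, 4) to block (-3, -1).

Σ|x_i - y_i| = |1 - (-3)| + |4 - (-1)| = 4 + 5 = 9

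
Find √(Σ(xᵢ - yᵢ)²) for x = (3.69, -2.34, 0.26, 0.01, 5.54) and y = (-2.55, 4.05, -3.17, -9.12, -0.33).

√(Σ(x_i - y_i)²) = √((3.69 - (-2.55))² + (-2.34 - 4.05)² + (0.26 - (-3.17))² + (0.01 - (-9.12))² + (5.54 - (-0.33))²)
= √(6.24² + (-6.39)² + 3.43² + 9.13² + 5.87²) = √(38.9376 + 40.8321 + 11.7649 + 83.3569 + 34.4569) = √209.3484 ≈ 14.4689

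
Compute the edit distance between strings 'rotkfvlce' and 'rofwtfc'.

Let D[i][j] be the edit distance between the first i characters of 'rotkfvlce' and the first j characters of 'rofwtfc', with D[i][0] = i, D[0][j] = j, and D[i][j] = D[i-1][j-1] if the characters match, else 1 + min(D[i-1][j], D[i][j-1], D[i-1][j-1]). Filling the table (rows: prefixes of 'rotkfvlce', columns: prefixes of 'rofwtfc'):
     ε  r  o  f  w  t  f  c
  ε  0  1  2  3  4  5  6  7
  r  1  0  1  2  3  4  5  6
  o  2  1  0  1  2  3  4  5
  t  3  2  1  1  2  2  3  4
  k  4  3  2  2  2  3  3  4
  f  5  4  3  2  3  3  3  4
  v  6  5  4  3  3  4  4  4
  l  7  6  5  4  4  4  5  5
  c  8  7  6  5  5  5  5  5
  e  9  8  7  6  6  6  6  6
The bottom-right entry gives D[9][7] = 6, so no sequence of fewer than 6 edits works. Backtracking through the table gives one optimal edit sequence (6 edits):
  rotkfvlce → rokfvlce (del t @3)
  rokfvlce → rofvlce (del k @3)
  rofvlce → rofwlce (sub v→w @4)
  rofwlce → rofwtce (sub l→t @5)
  rofwtce → rofwtfe (sub c→f @6)
  rofwtfe → rofwtfc (sub e→c @7)
Edit distance = 6.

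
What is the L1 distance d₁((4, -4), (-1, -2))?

Σ|x_i - y_i| = |4 - (-1)| + |-4 - (-2)| = 5 + 2 = 7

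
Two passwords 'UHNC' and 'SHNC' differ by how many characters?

Differing positions: 1. Hamming distance = 1.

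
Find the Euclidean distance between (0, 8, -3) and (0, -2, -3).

√(Σ(x_i - y_i)²) = √((0 - 0)² + (8 - (-2))² + (-3 - (-3))²)
= √(0² + 10² + 0²) = √(0 + 100 + 0) = √100 = 10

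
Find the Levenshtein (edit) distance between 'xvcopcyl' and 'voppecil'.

Let D[i][j] be the edit distance between the first i characters of 'xvcopcyl' and the first j characters of 'voppecil', with D[i][0] = i, D[0][j] = j, and D[i][j] = D[i-1][j-1] if the characters match, else 1 + min(D[i-1][j], D[i][j-1], D[i-1][j-1]). Filling the table (rows: prefixes of 'xvcopcyl', columns: prefixes of 'voppecil'):
     ε  v  o  p  p  e  c  i  l
  ε  0  1  2  3  4  5  6  7  8
  x  1  1  2  3  4  5  6  7  8
  v  2  1  2  3  4  5  6  7  8
  c  3  2  2  3  4  5  5  6  7
  o  4  3  2  3  4  5  6  6  7
  p  5  4  3  2  3  4  5  6  7
  c  6  5  4  3  3  4  4  5  6
  y  7  6  5  4  4  4  5  5  6
  l  8  7  6  5  5  5  5  6  5
The bottom-right entry gives D[8][8] = 5, so no sequence of fewer than 5 edits works. Backtracking through the table gives one optimal edit sequence (5 edits):
  xvcopcyl → vcopcyl (del x @1)
  vcopcyl → voopcyl (sub c→o @2)
  voopcyl → voppcyl (sub o→p @3)
  voppcyl → voppecyl (ins e @5)
  voppecyl → voppecil (sub y→i @7)
Edit distance = 5.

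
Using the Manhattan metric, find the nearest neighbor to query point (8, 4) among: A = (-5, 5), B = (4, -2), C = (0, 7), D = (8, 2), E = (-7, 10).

Distances: d(A) = 14, d(B) = 10, d(C) = 11, d(D) = 2, d(E) = 21. Nearest: D = (8, 2) with distance 2.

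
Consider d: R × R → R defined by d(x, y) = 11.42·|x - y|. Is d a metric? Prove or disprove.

Yes. Since |x - y| is a metric on R and 11.42 > 0, the positive scalar multiple 11.42·|x - y| is also a metric: scaling by a positive constant preserves non-negativity, identity (d=0 ⟺ |x-y|=0 ⟺ x=y), symmetry, and the triangle inequality.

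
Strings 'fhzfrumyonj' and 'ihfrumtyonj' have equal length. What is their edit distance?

Let D[i][j] be the edit distance between the first i characters of 'fhzfrumyonj' and the first j characters of 'ihfrumtyonj', with D[i][0] = i, D[0][j] = j, and D[i][j] = D[i-1][j-1] if the characters match, else 1 + min(D[i-1][j], D[i][j-1], D[i-1][j-1]). Filling the table (rows: prefixes of 'fhzfrumyonj', columns: prefixes of 'ihfrumtyonj'):
     ε  i  h  f  r  u  m  t  y  o  n  j
  ε  0  1  2  3  4  5  6  7  8  9 10 11
  f  1  1  2  2  3  4  5  6  7  8  9 10
  h  2  2  1  2  3  4  5  6  7  8  9 10
  z  3  3  2  2  3  4  5  6  7  8  9 10
  f  4  4  3  2  3  4  5  6  7  8  9 10
  r  5  5  4  3  2  3  4  5  6  7  8  9
  u  6  6  5  4  3  2  3  4  5  6  7  8
  m  7  7  6  5  4  3  2  3  4  5  6  7
  y  8  8  7  6  5  4  3  3  3  4  5  6
  o  9  9  8  7  6  5  4  4  4  3  4  5
  n 10 10  9  8  7  6  5  5  5  4  3  4
  j 11 11 10  9  8  7  6  6  6  5  4  3
The bottom-right entry gives D[11][11] = 3, so no sequence of fewer than 3 edits works. Backtracking through the table gives one optimal edit sequence (3 edits):
  fhzfrumyonj → ihzfrumyonj (sub f→i @1)
  ihzfrumyonj → ihfrumyonj (del z @3)
  ihfrumyonj → ihfrumtyonj (ins t @7)
Edit distance = 3.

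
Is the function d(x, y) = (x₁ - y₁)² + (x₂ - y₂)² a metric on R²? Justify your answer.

No. The squared Euclidean distance fails the triangle inequality. Counterexample: x = (0, 0), y = (3, 1), z = (6, 2). d(x,z) = 6² + 2² = 40, but d(x,y) + d(y,z) = (3² + 1²) + (3² + 1²) = 10 + 10 = 20. Since 40 > 20, the triangle inequality is violated. (Note: √d, the ordinary Euclidean distance, IS a metric.)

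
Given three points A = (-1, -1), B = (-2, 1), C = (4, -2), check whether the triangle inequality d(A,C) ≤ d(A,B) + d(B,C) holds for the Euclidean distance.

d(A,B) = √(1² + 2²) = √5 ≈ 2.2361, d(B,C) = √(6² + 3²) = √45 ≈ 6.7082, d(A,C) = √(5² + 1²) = √26 ≈ 5.099.
d(A,C) ≈ 5.099 ≤ 2.2361 + 6.7082 = 8.9443. Triangle inequality is satisfied.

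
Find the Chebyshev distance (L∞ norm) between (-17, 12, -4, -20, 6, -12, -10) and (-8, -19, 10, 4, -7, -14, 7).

max(|x_i - y_i|) = max(|-17 - (-8)|, |12 - (-19)|, |-4 - 10|, |-20 - 4|, |6 - (-7)|, |-12 - (-14)|, |-10 - 7|) = max(9, 31, 14, 24, 13, 2, 17) = 31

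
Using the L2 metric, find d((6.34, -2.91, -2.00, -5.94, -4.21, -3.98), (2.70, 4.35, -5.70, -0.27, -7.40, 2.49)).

√(Σ(x_i - y_i)²) = √((6.34 - 2.7)² + (-2.91 - 4.35)² + (-2 - (-5.7))² + (-5.94 - (-0.27))² + (-4.21 - (-7.4))² + (-3.98 - 2.49)²)
= √(3.64² + (-7.26)² + 3.7² + (-5.67)² + 3.19² + (-6.47)²) = √(13.2496 + 52.7076 + 13.69 + 32.1489 + 10.1761 + 41.8609) = √163.8331 ≈ 12.7997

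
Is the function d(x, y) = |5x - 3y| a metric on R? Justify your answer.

No. d fails symmetry: d(5, 4) = |5·5 - 3·4| = |13| = 13, but d(4, 5) = |5·4 - 3·5| = |5| = 5. Since 13 ≠ 5, d(x,y) ≠ d(y,x) in general.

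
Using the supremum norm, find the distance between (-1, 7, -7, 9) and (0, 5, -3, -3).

max(|x_i - y_i|) = max(|-1 - 0|, |7 - 5|, |-7 - (-3)|, |9 - (-3)|) = max(1, 2, 4, 12) = 12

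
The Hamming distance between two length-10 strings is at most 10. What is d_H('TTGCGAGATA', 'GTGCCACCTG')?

Differing positions: 1, 5, 7, 8, 10. Hamming distance = 5. The maximum possible Hamming distance for length-10 strings is 10, so d_H/10 = 5/10 = 0.5.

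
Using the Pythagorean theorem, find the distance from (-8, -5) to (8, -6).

√(Σ(x_i - y_i)²) = √((-8 - 8)² + (-5 - (-6))²)
= √((-16)² + 1²) = √(256 + 1) = √257 ≈ 16.0312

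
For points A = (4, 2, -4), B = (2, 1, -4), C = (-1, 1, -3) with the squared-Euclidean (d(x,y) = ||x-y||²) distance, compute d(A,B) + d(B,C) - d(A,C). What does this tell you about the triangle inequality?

d(A,B) = 2² + 1² + 0² = 5, d(B,C) = 3² + 0² + 1² = 10, d(A,C) = 5² + 1² + 1² = 27.
d(A,B) + d(B,C) - d(A,C) = 5 + 10 - 27 = 15 - 27 = -12. This is < 0, so the triangle inequality FAILS for these points (squared-Euclidean is not a metric).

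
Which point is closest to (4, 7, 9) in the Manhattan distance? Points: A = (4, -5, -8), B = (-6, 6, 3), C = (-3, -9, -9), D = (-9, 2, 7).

Distances: d(A) = 29, d(B) = 17, d(C) = 41, d(D) = 20. Nearest: B = (-6, 6, 3) with distance 17.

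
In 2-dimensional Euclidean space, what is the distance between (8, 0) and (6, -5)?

√(Σ(x_i - y_i)²) = √((8 - 6)² + (0 - (-5))²)
= √(2² + 5²) = √(4 + 25) = √29 ≈ 5.3852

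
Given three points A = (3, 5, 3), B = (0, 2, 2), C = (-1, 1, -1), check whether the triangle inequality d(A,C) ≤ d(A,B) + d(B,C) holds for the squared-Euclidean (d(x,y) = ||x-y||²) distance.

d(A,B) = 3² + 3² + 1² = 19, d(B,C) = 1² + 1² + 3² = 11, d(A,C) = 4² + 4² + 4² = 48.
d(A,C) = 48 > 19 + 11 = 30. Triangle inequality is VIOLATED. (Squared-Euclidean is not a metric — this is a counterexample.)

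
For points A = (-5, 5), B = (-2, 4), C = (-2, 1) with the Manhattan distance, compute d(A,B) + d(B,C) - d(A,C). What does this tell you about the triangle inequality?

d(A,B) = 3 + 1 = 4, d(B,C) = 0 + 3 = 3, d(A,C) = 3 + 4 = 7.
d(A,B) + d(B,C) - d(A,C) = 4 + 3 - 7 = 7 - 7 = 0. This is ≥ 0, so the triangle inequality holds for these points.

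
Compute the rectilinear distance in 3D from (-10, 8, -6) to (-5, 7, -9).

Σ|x_i - y_i| = |-10 - (-5)| + |8 - 7| + |-6 - (-9)| = 5 + 1 + 3 = 9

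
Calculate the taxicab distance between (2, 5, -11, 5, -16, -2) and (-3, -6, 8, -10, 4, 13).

Σ|x_i - y_i| = |2 - (-3)| + |5 - (-6)| + |-11 - 8| + |5 - (-10)| + |-16 - 4| + |-2 - 13| = 5 + 11 + 19 + 15 + 20 + 15 = 85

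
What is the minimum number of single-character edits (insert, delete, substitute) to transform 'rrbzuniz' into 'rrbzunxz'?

Let D[i][j] be the edit distance between the first i characters of 'rrbzuniz' and the first j characters of 'rrbzunxz', with D[i][0] = i, D[0][j] = j, and D[i][j] = D[i-1][j-1] if the characters match, else 1 + min(D[i-1][j], D[i][j-1], D[i-1][j-1]). Filling the table (rows: prefixes of 'rrbzuniz', columns: prefixes of 'rrbzunxz'):
     ε  r  r  b  z  u  n  x  z
  ε  0  1  2  3  4  5  6  7  8
  r  1  0  1  2  3  4  5  6  7
  r  2  1  0  1  2  3  4  5  6
  b  3  2  1  0  1  2  3  4  5
  z  4  3  2  1  0  1  2  3  4
  u  5  4  3  2  1  0  1  2  3
  n  6  5  4  3  2  1  0  1  2
  i  7  6  5  4  3  2  1  1  2
  z  8  7  6  5  4  3  2  2  1
The bottom-right entry gives D[8][8] = 1, so no sequence of fewer than 1 edit works. Backtracking through the table gives one optimal edit sequence (1 edit):
  rrbzuniz → rrbzunxz (sub i→x @7)
Edit distance = 1.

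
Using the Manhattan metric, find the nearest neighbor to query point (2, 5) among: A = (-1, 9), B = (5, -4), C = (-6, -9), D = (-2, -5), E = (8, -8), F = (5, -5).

Distances: d(A) = 7, d(B) = 12, d(C) = 22, d(D) = 14, d(E) = 19, d(F) = 13. Nearest: A = (-1, 9) with distance 7.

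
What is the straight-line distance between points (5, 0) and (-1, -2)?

√(Σ(x_i - y_i)²) = √((5 - (-1))² + (0 - (-2))²)
= √(6² + 2²) = √(36 + 4) = √40 ≈ 6.3246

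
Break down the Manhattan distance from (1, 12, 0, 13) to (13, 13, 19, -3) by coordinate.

Σ|x_i - y_i| = |1 - 13| + |12 - 13| + |0 - 19| + |13 - (-3)| = 12 + 1 + 19 + 16 = 48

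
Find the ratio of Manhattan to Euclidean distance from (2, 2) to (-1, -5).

L1 = |2 - (-1)| + |2 - (-5)| = 3 + 7 = 10
L2 = √(3² + 7²) = √58 ≈ 7.6158
L1 ≥ L2 always (equality iff movement is along one axis); L1 > L2 here.
Ratio L1/L2 = 10/√58 ≈ 1.3131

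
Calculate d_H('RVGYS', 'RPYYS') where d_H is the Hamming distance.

Differing positions: 2, 3. Hamming distance = 2.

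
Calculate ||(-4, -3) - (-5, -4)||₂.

√(Σ(x_i - y_i)²) = √((-4 - (-5))² + (-3 - (-4))²)
= √(1² + 1²) = √(1 + 1) = √2 ≈ 1.4142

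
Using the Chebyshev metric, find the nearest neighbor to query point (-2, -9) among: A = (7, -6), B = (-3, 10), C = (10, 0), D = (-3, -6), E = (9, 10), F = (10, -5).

Distances: d(A) = 9, d(B) = 19, d(C) = 12, d(D) = 3, d(E) = 19, d(F) = 12. Nearest: D = (-3, -6) with distance 3.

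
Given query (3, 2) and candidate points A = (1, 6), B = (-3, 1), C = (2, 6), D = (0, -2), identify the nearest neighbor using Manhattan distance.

Distances: d(A) = 6, d(B) = 7, d(C) = 5, d(D) = 7. Nearest: C = (2, 6) with distance 5.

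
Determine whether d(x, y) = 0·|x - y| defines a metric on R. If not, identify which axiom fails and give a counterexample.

No. With c = 0, d(x,y) = 0 for all x, y. This fails identity of indiscernibles: d(1, 10) = 0 but 1 ≠ 10.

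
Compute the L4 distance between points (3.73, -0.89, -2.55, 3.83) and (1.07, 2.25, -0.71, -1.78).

(Σ|x_i - y_i|^4)^(1/4) = (|3.73 - 1.07|^4 + |-0.89 - 2.25|^4 + |-2.55 - (-0.71)|^4 + |3.83 - (-1.78)|^4)^(1/4)
= (2.66^4 + 3.14^4 + 1.84^4 + 5.61^4)^(1/4) ≈ (50.0641 + 97.2117 + 11.4623 + 990.4931)^(1/4) = (1149.2312)^(1/4) ≈ 5.8224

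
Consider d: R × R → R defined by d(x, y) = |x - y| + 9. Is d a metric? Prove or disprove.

No. d fails identity of indiscernibles (specifically d(x,x) = 0): d(-1, -1) = |-1 - (-1)| + 9 = 0 + 9 = 9 ≠ 0.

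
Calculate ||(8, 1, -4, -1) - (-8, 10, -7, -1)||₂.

√(Σ(x_i - y_i)²) = √((8 - (-8))² + (1 - 10)² + (-4 - (-7))² + (-1 - (-1))²)
= √(16² + (-9)² + 3² + 0²) = √(256 + 81 + 9 + 0) = √346 ≈ 18.6011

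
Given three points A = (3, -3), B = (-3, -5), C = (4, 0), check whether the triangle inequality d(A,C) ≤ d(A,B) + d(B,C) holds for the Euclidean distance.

d(A,B) = √(6² + 2²) = √40 ≈ 6.3246, d(B,C) = √(7² + 5²) = √74 ≈ 8.6023, d(A,C) = √(1² + 3²) = √10 ≈ 3.1623.
d(A,C) ≈ 3.1623 ≤ 6.3246 + 8.6023 = 14.9269. Triangle inequality is satisfied.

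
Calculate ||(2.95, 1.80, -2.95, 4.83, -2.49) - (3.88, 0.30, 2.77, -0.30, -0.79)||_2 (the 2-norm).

(Σ|x_i - y_i|^2)^(1/2) = (|2.95 - 3.88|^2 + |1.8 - 0.3|^2 + |-2.95 - 2.77|^2 + |4.83 - (-0.3)|^2 + |-2.49 - (-0.79)|^2)^(1/2)
= (0.93^2 + 1.5^2 + 5.72^2 + 5.13^2 + 1.7^2)^(1/2) = (0.8649 + 2.25 + 32.7184 + 26.3169 + 2.89)^(1/2) = (65.0402)^(1/2) ≈ 8.0648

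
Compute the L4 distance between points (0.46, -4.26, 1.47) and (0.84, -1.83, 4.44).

(Σ|x_i - y_i|^4)^(1/4) = (|0.46 - 0.84|^4 + |-4.26 - (-1.83)|^4 + |1.47 - 4.44|^4)^(1/4)
= (0.38^4 + 2.43^4 + 2.97^4)^(1/4) ≈ (0.0209 + 34.8678 + 77.8083)^(1/4) = (112.697)^(1/4) ≈ 3.2582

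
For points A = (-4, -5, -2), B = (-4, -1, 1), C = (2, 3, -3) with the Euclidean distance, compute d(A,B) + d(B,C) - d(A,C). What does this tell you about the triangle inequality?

d(A,B) = √(0² + 4² + 3²) = √25 = 5, d(B,C) = √(6² + 4² + 4²) = √68 ≈ 8.2462, d(A,C) = √(6² + 8² + 1²) = √101 ≈ 10.0499.
d(A,B) + d(B,C) - d(A,C) = 5 + 8.2462 - 10.0499 = 13.2462 - 10.0499 = 3.1963 (to 4 decimal places). This is ≥ 0, so the triangle inequality holds for these points.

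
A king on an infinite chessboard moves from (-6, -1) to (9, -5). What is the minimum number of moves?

max(|x_i - y_i|) = max(|-6 - 9|, |-1 - (-5)|) = max(15, 4) = 15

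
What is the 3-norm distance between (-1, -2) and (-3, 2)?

(Σ|x_i - y_i|^3)^(1/3) = (|-1 - (-3)|^3 + |-2 - 2|^3)^(1/3)
= (2^3 + 4^3)^(1/3) = (8 + 64)^(1/3) = (72)^(1/3) ≈ 4.1602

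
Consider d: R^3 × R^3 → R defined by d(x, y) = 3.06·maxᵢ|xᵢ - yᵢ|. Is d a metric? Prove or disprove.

Yes. The L∞ (Chebyshev) norm induces a metric on R^3, and multiplying a metric by a positive constant 3.06 > 0 preserves all four axioms: non-negativity (3.06·||x-y|| ≥ 0), identity (3.06·||x-y|| = 0 ⟺ ||x-y|| = 0 ⟺ x = y), symmetry (||x-y|| = ||y-x||), and the triangle inequality (3.06·||x-z|| ≤ 3.06·||x-y|| + 3.06·||y-z||). So d is a metric.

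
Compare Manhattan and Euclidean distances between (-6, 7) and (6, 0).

L1 = |-6 - 6| + |7 - 0| = 12 + 7 = 19
L2 = √(12² + 7²) = √193 ≈ 13.8924
L1 ≥ L2 always (equality iff movement is along one axis); L1 > L2 here.
Ratio L1/L2 = 19/√193 ≈ 1.3676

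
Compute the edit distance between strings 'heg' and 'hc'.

Let D[i][j] be the edit distance between the first i characters of 'heg' and the first j characters of 'hc', with D[i][0] = i, D[0][j] = j, and D[i][j] = D[i-1][j-1] if the characters match, else 1 + min(D[i-1][j], D[i][j-1], D[i-1][j-1]). Filling the table (rows: prefixes of 'heg', columns: prefixes of 'hc'):
     ε  h  c
  ε  0  1  2
  h  1  0  1
  e  2  1  1
  g  3  2  2
The bottom-right entry gives D[3][2] = 2, so no sequence of fewer than 2 edits works. Backtracking through the table gives one optimal edit sequence (2 edits):
  heg → hg (del e @2)
  hg → hc (sub g→c @2)
Edit distance = 2.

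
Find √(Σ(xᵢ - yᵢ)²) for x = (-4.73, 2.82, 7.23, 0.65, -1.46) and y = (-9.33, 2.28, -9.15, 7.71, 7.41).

√(Σ(x_i - y_i)²) = √((-4.73 - (-9.33))² + (2.82 - 2.28)² + (7.23 - (-9.15))² + (0.65 - 7.71)² + (-1.46 - 7.41)²)
= √(4.6² + 0.54² + 16.38² + (-7.06)² + (-8.87)²) = √(21.16 + 0.2916 + 268.3044 + 49.8436 + 78.6769) = √418.2765 ≈ 20.4518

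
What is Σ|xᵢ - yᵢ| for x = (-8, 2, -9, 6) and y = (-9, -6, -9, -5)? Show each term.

Σ|x_i - y_i| = |-8 - (-9)| + |2 - (-6)| + |-9 - (-9)| + |6 - (-5)| = 1 + 8 + 0 + 11 = 20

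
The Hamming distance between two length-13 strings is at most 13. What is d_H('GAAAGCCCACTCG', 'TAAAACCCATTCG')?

Differing positions: 1, 5, 10. Hamming distance = 3. The maximum possible Hamming distance for length-13 strings is 13, so d_H/13 = 3/13 ≈ 0.2308.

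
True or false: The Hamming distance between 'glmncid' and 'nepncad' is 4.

Differing positions: 1, 2, 3, 6. Hamming distance = 4, so the claim is true.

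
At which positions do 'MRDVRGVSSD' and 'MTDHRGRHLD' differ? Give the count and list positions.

Differing positions: 2, 4, 7, 8, 9. Hamming distance = 5.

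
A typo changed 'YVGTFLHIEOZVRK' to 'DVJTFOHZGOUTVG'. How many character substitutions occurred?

Differing positions: 1, 3, 6, 8, 9, 11, 12, 13, 14. Hamming distance = 9.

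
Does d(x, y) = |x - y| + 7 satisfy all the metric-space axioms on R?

No. d fails identity of indiscernibles (specifically d(x,x) = 0): d(-4, -4) = |-4 - (-4)| + 7 = 0 + 7 = 7 ≠ 0.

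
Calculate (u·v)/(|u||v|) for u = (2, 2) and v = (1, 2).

With u = (2, 2), v = (1, 2):
u·v = 2·1 + 2·2 = 2 + 4 = 6.
|u| = √(2² + 2²) = √8, |v| = √(1² + 2²) = √5, so |u||v| = √(8·5) = √40.
cos θ = (u·v)/(|u||v|) = 6/√40 ≈ 0.9487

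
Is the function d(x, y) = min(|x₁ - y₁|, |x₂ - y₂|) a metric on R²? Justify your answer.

No. d fails identity of indiscernibles: take x = (-4, 0) and y = (-4, 7). Then d(x,y) = min(|-4 - (-4)|, |0 - 7|) = min(0, 7) = 0, yet x ≠ y.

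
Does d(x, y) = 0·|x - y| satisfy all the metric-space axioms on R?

No. With c = 0, d(x,y) = 0 for all x, y. This fails identity of indiscernibles: d(7, 11) = 0 but 7 ≠ 11.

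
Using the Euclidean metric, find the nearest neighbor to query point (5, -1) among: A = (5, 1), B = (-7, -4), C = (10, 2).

Distances: d(A) = 2, d(B) ≈ 12.3693, d(C) ≈ 5.831. Nearest: A = (5, 1) with distance 2.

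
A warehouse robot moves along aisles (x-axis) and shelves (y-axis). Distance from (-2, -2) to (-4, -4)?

Σ|x_i - y_i| = |-2 - (-4)| + |-2 - (-4)| = 2 + 2 = 4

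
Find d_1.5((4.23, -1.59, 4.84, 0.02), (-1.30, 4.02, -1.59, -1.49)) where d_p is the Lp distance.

(Σ|x_i - y_i|^1.5)^(1/1.5) = (|4.23 - (-1.3)|^1.5 + |-1.59 - 4.02|^1.5 + |4.84 - (-1.59)|^1.5 + |0.02 - (-1.49)|^1.5)^(1/1.5)
= (5.53^1.5 + 5.61^1.5 + 6.43^1.5 + 1.51^1.5)^(1/1.5) ≈ (13.0043 + 13.2875 + 16.3048 + 1.8555)^(1/1.5) = (44.4521)^(1/1.5) ≈ 12.5486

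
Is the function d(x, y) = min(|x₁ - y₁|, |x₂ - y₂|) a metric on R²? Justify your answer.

No. d fails identity of indiscernibles: take x = (0, 0) and y = (0, 5). Then d(x,y) = min(|0 - 0|, |0 - 5|) = min(0, 5) = 0, yet x ≠ y.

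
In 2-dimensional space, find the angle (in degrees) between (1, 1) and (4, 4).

With u = (1, 1), v = (4, 4):
u·v = 1·4 + 1·4 = 4 + 4 = 8.
|u| = √(1² + 1²) = √2, |v| = √(4² + 4²) = √32, so |u||v| = √(2·32) = √64 = 8.
cos θ = (u·v)/(|u||v|) = 8/8 = 1 (the vectors are parallel, pointing the same way)
θ = arccos(1) = 0°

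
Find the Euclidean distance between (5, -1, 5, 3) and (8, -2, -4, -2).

√(Σ(x_i - y_i)²) = √((5 - 8)² + (-1 - (-2))² + (5 - (-4))² + (3 - (-2))²)
= √((-3)² + 1² + 9² + 5²) = √(9 + 1 + 81 + 25) = √116 ≈ 10.7703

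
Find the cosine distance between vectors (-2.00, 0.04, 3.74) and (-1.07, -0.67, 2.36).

With u = (-2.00, 0.04, 3.74), v = (-1.07, -0.67, 2.36):
u·v = (-2)·(-1.07) + 0.04·(-0.67) + 3.74·2.36 = 2.14 + (-0.0268) + 8.8264 = 10.9396.
|u| = √((-2)² + 0.04² + 3.74²) = √(4 + 0.0016 + 13.9876) = √17.9892, |v| = √((-1.07)² + (-0.67)² + 2.36²) = √(1.1449 + 0.4489 + 5.5696) = √7.1634.
cos θ = (u·v)/(|u||v|) = 10.9396/(√17.9892·√7.1634) ≈ 0.9637
Cosine distance = 1 - cos θ ≈ 1 - 0.9637 = 0.0363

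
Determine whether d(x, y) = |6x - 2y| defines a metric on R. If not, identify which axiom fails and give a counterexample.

No. d fails symmetry: d(3, 9) = |6·3 - 2·9| = |0| = 0, but d(9, 3) = |6·9 - 2·3| = |48| = 48. Since 0 ≠ 48, d(x,y) ≠ d(y,x) in general.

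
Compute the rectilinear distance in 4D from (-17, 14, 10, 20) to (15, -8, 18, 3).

Σ|x_i - y_i| = |-17 - 15| + |14 - (-8)| + |10 - 18| + |20 - 3| = 32 + 22 + 8 + 17 = 79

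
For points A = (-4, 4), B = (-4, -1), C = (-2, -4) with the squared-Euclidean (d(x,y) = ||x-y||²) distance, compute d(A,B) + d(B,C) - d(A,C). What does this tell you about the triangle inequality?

d(A,B) = 0² + 5² = 25, d(B,C) = 2² + 3² = 13, d(A,C) = 2² + 8² = 68.
d(A,B) + d(B,C) - d(A,C) = 25 + 13 - 68 = 38 - 68 = -30. This is < 0, so the triangle inequality FAILS for these points (squared-Euclidean is not a metric).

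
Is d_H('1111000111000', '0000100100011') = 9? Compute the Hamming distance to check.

Differing positions: 1, 2, 3, 4, 5, 9, 10, 12, 13. Hamming distance = 9, so the claim is true.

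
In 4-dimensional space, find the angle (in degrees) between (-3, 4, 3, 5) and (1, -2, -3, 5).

With u = (-3, 4, 3, 5), v = (1, -2, -3, 5):
u·v = (-3)·1 + 4·(-2) + 3·(-3) + 5·5 = (-3) + (-8) + (-9) + 25 = 5.
|u| = √((-3)² + 4² + 3² + 5²) = √59, |v| = √(1² + (-2)² + (-3)² + 5²) = √39, so |u||v| = √(59·39) = √2301.
cos θ = (u·v)/(|u||v|) = 5/√2301 ≈ 0.104235
θ = arccos(0.104235) ≈ 84.02°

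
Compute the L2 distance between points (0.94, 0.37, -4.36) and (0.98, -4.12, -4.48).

(Σ|x_i - y_i|^2)^(1/2) = (|0.94 - 0.98|^2 + |0.37 - (-4.12)|^2 + |-4.36 - (-4.48)|^2)^(1/2)
= (0.04^2 + 4.49^2 + 0.12^2)^(1/2) = (0.0016 + 20.1601 + 0.0144)^(1/2) = (20.1761)^(1/2) ≈ 4.4918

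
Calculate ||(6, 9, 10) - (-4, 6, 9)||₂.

√(Σ(x_i - y_i)²) = √((6 - (-4))² + (9 - 6)² + (10 - 9)²)
= √(10² + 3² + 1²) = √(100 + 9 + 1) = √110 ≈ 10.4881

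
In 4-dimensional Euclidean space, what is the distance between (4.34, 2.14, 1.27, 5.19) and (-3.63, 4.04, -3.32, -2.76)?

√(Σ(x_i - y_i)²) = √((4.34 - (-3.63))² + (2.14 - 4.04)² + (1.27 - (-3.32))² + (5.19 - (-2.76))²)
= √(7.97² + (-1.9)² + 4.59² + 7.95²) = √(63.5209 + 3.61 + 21.0681 + 63.2025) = √151.4015 ≈ 12.3045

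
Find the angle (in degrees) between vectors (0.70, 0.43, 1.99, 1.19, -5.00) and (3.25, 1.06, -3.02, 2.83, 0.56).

With u = (0.70, 0.43, 1.99, 1.19, -5.00), v = (3.25, 1.06, -3.02, 2.83, 0.56):
u·v = 0.7·3.25 + 0.43·1.06 + 1.99·(-3.02) + 1.19·2.83 + (-5)·0.56 = 2.275 + 0.4558 + (-6.0098) + 3.3677 + (-2.8) = -2.7113.
|u| = √(0.7² + 0.43² + 1.99² + 1.19² + (-5)²) = √(0.49 + 0.1849 + 3.9601 + 1.4161 + 25) = √31.0511, |v| = √(3.25² + 1.06² + (-3.02)² + 2.83² + 0.56²) = √(10.5625 + 1.1236 + 9.1204 + 8.0089 + 0.3136) = √29.129.
cos θ = (u·v)/(|u||v|) = -2.7113/(√31.0511·√29.129) ≈ -0.090152
θ = arccos(-0.090152) ≈ 95.17°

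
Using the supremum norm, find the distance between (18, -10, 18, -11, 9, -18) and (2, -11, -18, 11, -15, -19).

max(|x_i - y_i|) = max(|18 - 2|, |-10 - (-11)|, |18 - (-18)|, |-11 - 11|, |9 - (-15)|, |-18 - (-19)|) = max(16, 1, 36, 22, 24, 1) = 36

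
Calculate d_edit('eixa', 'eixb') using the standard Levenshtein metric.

Let D[i][j] be the edit distance between the first i characters of 'eixa' and the first j characters of 'eixb', with D[i][0] = i, D[0][j] = j, and D[i][j] = D[i-1][j-1] if the characters match, else 1 + min(D[i-1][j], D[i][j-1], D[i-1][j-1]). Filling the table (rows: prefixes of 'eixa', columns: prefixes of 'eixb'):
     ε  e  i  x  b
  ε  0  1  2  3  4
  e  1  0  1  2  3
  i  2  1  0  1  2
  x  3  2  1  0  1
  a  4  3  2  1  1
The bottom-right entry gives D[4][4] = 1, so no sequence of fewer than 1 edit works. Backtracking through the table gives one optimal edit sequence (1 edit):
  eixa → eixb (sub a→b @4)
Edit distance = 1.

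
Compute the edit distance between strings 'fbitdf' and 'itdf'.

Let D[i][j] be the edit distance between the first i characters of 'fbitdf' and the first j characters of 'itdf', with D[i][0] = i, D[0][j] = j, and D[i][j] = D[i-1][j-1] if the characters match, else 1 + min(D[i-1][j], D[i][j-1], D[i-1][j-1]). Filling the table (rows: prefixes of 'fbitdf', columns: prefixes of 'itdf'):
     ε  i  t  d  f
  ε  0  1  2  3  4
  f  1  1  2  3  3
  b  2  2  2  3  4
  i  3  2  3  3  4
  t  4  3  2  3  4
  d  5  4  3  2  3
  f  6  5  4  3  2
The bottom-right entry gives D[6][4] = 2, so no sequence of fewer than 2 edits works. Backtracking through the table gives one optimal edit sequence (2 edits):
  fbitdf → bitdf (del f @1)
  bitdf → itdf (del b @1)
Edit distance = 2.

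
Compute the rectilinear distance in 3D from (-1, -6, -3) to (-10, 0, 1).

Σ|x_i - y_i| = |-1 - (-10)| + |-6 - 0| + |-3 - 1| = 9 + 6 + 4 = 19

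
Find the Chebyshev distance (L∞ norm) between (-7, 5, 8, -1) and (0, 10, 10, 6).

max(|x_i - y_i|) = max(|-7 - 0|, |5 - 10|, |8 - 10|, |-1 - 6|) = max(7, 5, 2, 7) = 7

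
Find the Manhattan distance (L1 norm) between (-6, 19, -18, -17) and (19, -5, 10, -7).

Σ|x_i - y_i| = |-6 - 19| + |19 - (-5)| + |-18 - 10| + |-17 - (-7)| = 25 + 24 + 28 + 10 = 87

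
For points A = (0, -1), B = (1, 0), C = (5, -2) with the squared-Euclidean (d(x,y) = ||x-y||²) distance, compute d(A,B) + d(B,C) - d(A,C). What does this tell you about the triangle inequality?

d(A,B) = 1² + 1² = 2, d(B,C) = 4² + 2² = 20, d(A,C) = 5² + 1² = 26.
d(A,B) + d(B,C) - d(A,C) = 2 + 20 - 26 = 22 - 26 = -4. This is < 0, so the triangle inequality FAILS for these points (squared-Euclidean is not a metric).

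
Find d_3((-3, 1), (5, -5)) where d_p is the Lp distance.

(Σ|x_i - y_i|^3)^(1/3) = (|-3 - 5|^3 + |1 - (-5)|^3)^(1/3)
= (8^3 + 6^3)^(1/3) = (512 + 216)^(1/3) = (728)^(1/3) ≈ 8.9959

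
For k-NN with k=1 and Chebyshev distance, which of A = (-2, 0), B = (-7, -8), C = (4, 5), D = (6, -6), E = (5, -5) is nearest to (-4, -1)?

Distances: d(A) = 2, d(B) = 7, d(C) = 8, d(D) = 10, d(E) = 9. Nearest: A = (-2, 0) with distance 2.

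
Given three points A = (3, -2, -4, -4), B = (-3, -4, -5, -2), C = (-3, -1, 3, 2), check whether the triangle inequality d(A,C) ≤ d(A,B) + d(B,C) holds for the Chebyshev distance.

d(A,B) = max(6, 2, 1, 2) = 6, d(B,C) = max(0, 3, 8, 4) = 8, d(A,C) = max(6, 1, 7, 6) = 7.
d(A,C) = 7 ≤ 6 + 8 = 14. Triangle inequality is satisfied.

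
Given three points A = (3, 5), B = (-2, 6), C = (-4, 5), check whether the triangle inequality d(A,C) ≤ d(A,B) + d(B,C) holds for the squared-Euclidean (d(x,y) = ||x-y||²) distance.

d(A,B) = 5² + 1² = 26, d(B,C) = 2² + 1² = 5, d(A,C) = 7² + 0² = 49.
d(A,C) = 49 > 26 + 5 = 31. Triangle inequality is VIOLATED. (Squared-Euclidean is not a metric — this is a counterexample.)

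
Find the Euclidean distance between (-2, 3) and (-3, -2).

√(Σ(x_i - y_i)²) = √((-2 - (-3))² + (3 - (-2))²)
= √(1² + 5²) = √(1 + 25) = √26 ≈ 5.099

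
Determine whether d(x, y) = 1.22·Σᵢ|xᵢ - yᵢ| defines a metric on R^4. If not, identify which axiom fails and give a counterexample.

Yes. The L1 (Manhattan) norm induces a metric on R^4, and multiplying a metric by a positive constant 1.22 > 0 preserves all four axioms: non-negativity (1.22·||x-y|| ≥ 0), identity (1.22·||x-y|| = 0 ⟺ ||x-y|| = 0 ⟺ x = y), symmetry (||x-y|| = ||y-x||), and the triangle inequality (1.22·||x-z|| ≤ 1.22·||x-y|| + 1.22·||y-z||). So d is a metric.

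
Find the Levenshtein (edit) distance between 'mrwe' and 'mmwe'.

Let D[i][j] be the edit distance between the first i characters of 'mrwe' and the first j characters of 'mmwe', with D[i][0] = i, D[0][j] = j, and D[i][j] = D[i-1][j-1] if the characters match, else 1 + min(D[i-1][j], D[i][j-1], D[i-1][j-1]). Filling the table (rows: prefixes of 'mrwe', columns: prefixes of 'mmwe'):
     ε  m  m  w  e
  ε  0  1  2  3  4
  m  1  0  1  2  3
  r  2  1  1  2  3
  w  3  2  2  1  2
  e  4  3  3  2  1
The bottom-right entry gives D[4][4] = 1, so no sequence of fewer than 1 edit works. Backtracking through the table gives one optimal edit sequence (1 edit):
  mrwe → mmwe (sub r→m @2)
Edit distance = 1.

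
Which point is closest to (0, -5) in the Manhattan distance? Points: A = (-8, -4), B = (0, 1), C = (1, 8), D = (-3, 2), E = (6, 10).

Distances: d(A) = 9, d(B) = 6, d(C) = 14, d(D) = 10, d(E) = 21. Nearest: B = (0, 1) with distance 6.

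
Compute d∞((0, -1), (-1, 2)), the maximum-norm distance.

max(|x_i - y_i|) = max(|0 - (-1)|, |-1 - 2|) = max(1, 3) = 3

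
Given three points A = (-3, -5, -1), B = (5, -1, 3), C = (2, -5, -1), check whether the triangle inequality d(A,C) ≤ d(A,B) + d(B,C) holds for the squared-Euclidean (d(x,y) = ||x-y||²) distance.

d(A,B) = 8² + 4² + 4² = 96, d(B,C) = 3² + 4² + 4² = 41, d(A,C) = 5² + 0² + 0² = 25.
d(A,C) = 25 ≤ 96 + 41 = 137. Triangle inequality is satisfied.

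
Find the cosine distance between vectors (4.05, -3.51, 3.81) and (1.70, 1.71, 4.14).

With u = (4.05, -3.51, 3.81), v = (1.70, 1.71, 4.14):
u·v = 4.05·1.7 + (-3.51)·1.71 + 3.81·4.14 = 6.885 + (-6.0021) + 15.7734 = 16.6563.
|u| = √(4.05² + (-3.51)² + 3.81²) = √(16.4025 + 12.3201 + 14.5161) = √43.2387, |v| = √(1.7² + 1.71² + 4.14²) = √(2.89 + 2.9241 + 17.1396) = √22.9537.
cos θ = (u·v)/(|u||v|) = 16.6563/(√43.2387·√22.9537) ≈ 0.5287
Cosine distance = 1 - cos θ ≈ 1 - 0.5287 = 0.4713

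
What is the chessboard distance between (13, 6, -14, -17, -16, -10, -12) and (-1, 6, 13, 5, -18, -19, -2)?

max(|x_i - y_i|) = max(|13 - (-1)|, |6 - 6|, |-14 - 13|, |-17 - 5|, |-16 - (-18)|, |-10 - (-19)|, |-12 - (-2)|) = max(14, 0, 27, 22, 2, 9, 10) = 27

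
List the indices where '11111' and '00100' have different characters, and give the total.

Differing positions: 1, 2, 4, 5. Hamming distance = 4.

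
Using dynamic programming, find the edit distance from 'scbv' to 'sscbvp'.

Let D[i][j] be the edit distance between the first i characters of 'scbv' and the first j characters of 'sscbvp', with D[i][0] = i, D[0][j] = j, and D[i][j] = D[i-1][j-1] if the characters match, else 1 + min(D[i-1][j], D[i][j-1], D[i-1][j-1]). Filling the table (rows: prefixes of 'scbv', columns: prefixes of 'sscbvp'):
     ε  s  s  c  b  v  p
  ε  0  1  2  3  4  5  6
  s  1  0  1  2  3  4  5
  c  2  1  1  1  2  3  4
  b  3  2  2  2  1  2  3
  v  4  3  3  3  2  1  2
The bottom-right entry gives D[4][6] = 2, so no sequence of fewer than 2 edits works. Backtracking through the table gives one optimal edit sequence (2 edits):
  scbv → sscbv (ins s @1)
  sscbv → sscbvp (ins p @6)
Edit distance = 2.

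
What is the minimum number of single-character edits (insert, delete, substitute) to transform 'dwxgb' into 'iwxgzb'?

Let D[i][j] be the edit distance between the first i characters of 'dwxgb' and the first j characters of 'iwxgzb', with D[i][0] = i, D[0][j] = j, and D[i][j] = D[i-1][j-1] if the characters match, else 1 + min(D[i-1][j], D[i][j-1], D[i-1][j-1]). Filling the table (rows: prefixes of 'dwxgb', columns: prefixes of 'iwxgzb'):
     ε  i  w  x  g  z  b
  ε  0  1  2  3  4  5  6
  d  1  1  2  3  4  5  6
  w  2  2  1  2  3  4  5
  x  3  3  2  1  2  3  4
  g  4  4  3  2  1  2  3
  b  5  5  4  3  2  2  2
The bottom-right entry gives D[5][6] = 2, so no sequence of fewer than 2 edits works. Backtracking through the table gives one optimal edit sequence (2 edits):
  dwxgb → iwxgb (sub d→i @1)
  iwxgb → iwxgzb (ins z @5)
Edit distance = 2.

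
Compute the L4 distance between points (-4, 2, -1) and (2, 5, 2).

(Σ|x_i - y_i|^4)^(1/4) = (|-4 - 2|^4 + |2 - 5|^4 + |-1 - 2|^4)^(1/4)
= (6^4 + 3^4 + 3^4)^(1/4) = (1296 + 81 + 81)^(1/4) = (1458)^(1/4) ≈ 6.1793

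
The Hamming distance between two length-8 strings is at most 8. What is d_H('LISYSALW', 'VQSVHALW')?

Differing positions: 1, 2, 4, 5. Hamming distance = 4. The maximum possible Hamming distance for length-8 strings is 8, so d_H/8 = 4/8 = 0.5.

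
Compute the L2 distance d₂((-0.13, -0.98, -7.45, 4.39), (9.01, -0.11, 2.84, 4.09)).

√(Σ(x_i - y_i)²) = √((-0.13 - 9.01)² + (-0.98 - (-0.11))² + (-7.45 - 2.84)² + (4.39 - 4.09)²)
= √((-9.14)² + (-0.87)² + (-10.29)² + 0.3²) = √(83.5396 + 0.7569 + 105.8841 + 0.09) = √190.2706 ≈ 13.7939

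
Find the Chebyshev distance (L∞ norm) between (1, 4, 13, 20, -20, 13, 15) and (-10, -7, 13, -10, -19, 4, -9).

max(|x_i - y_i|) = max(|1 - (-10)|, |4 - (-7)|, |13 - 13|, |20 - (-10)|, |-20 - (-19)|, |13 - 4|, |15 - (-9)|) = max(11, 11, 0, 30, 1, 9, 24) = 30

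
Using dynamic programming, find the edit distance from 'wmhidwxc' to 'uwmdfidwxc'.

Let D[i][j] be the edit distance between the first i characters of 'wmhidwxc' and the first j characters of 'uwmdfidwxc', with D[i][0] = i, D[0][j] = j, and D[i][j] = D[i-1][j-1] if the characters match, else 1 + min(D[i-1][j], D[i][j-1], D[i-1][j-1]). Filling the table (rows: prefixes of 'wmhidwxc', columns: prefixes of 'uwmdfidwxc'):
     ε  u  w  m  d  f  i  d  w  x  c
  ε  0  1  2  3  4  5  6  7  8  9 10
  w  1  1  1  2  3  4  5  6  7  8  9
  m  2  2  2  1  2  3  4  5  6  7  8
  h  3  3  3  2  2  3  4  5  6  7  8
  i  4  4  4  3  3  3  3  4  5  6  7
  d  5  5  5  4  3  4  4  3  4  5  6
  w  6  6  5  5  4  4  5  4  3  4  5
  x  7  7  6  6  5  5  5  5  4  3  4
  c  8  8  7  7  6  6  6  6  5  4  3
The bottom-right entry gives D[8][10] = 3, so no sequence of fewer than 3 edits works. Backtracking through the table gives one optimal edit sequence (3 edits):
  wmhidwxc → uwmhidwxc (ins u @1)
  uwmhidwxc → uwmdhidwxc (ins d @4)
  uwmdhidwxc → uwmdfidwxc (sub h→f @5)
Edit distance = 3.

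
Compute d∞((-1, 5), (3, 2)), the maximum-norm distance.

max(|x_i - y_i|) = max(|-1 - 3|, |5 - 2|) = max(4, 3) = 4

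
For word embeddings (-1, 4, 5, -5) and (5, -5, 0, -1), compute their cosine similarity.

With u = (-1, 4, 5, -5), v = (5, -5, 0, -1):
u·v = (-1)·5 + 4·(-5) + 5·0 + (-5)·(-1) = (-5) + (-20) + 0 + 5 = -20.
|u| = √((-1)² + 4² + 5² + (-5)²) = √67, |v| = √(5² + (-5)² + 0² + (-1)²) = √51, so |u||v| = √(67·51) = √3417.
cos θ = (u·v)/(|u||v|) = -20/√3417 ≈ -0.3421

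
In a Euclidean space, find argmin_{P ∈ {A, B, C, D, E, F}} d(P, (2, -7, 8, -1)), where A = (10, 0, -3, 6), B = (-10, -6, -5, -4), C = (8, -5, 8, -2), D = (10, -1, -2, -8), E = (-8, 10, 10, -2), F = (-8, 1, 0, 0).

Distances: d(A) ≈ 16.8226, d(B) ≈ 17.9722, d(C) ≈ 6.4031, d(D) ≈ 15.7797, d(E) ≈ 19.8494, d(F) ≈ 15.1327. Nearest: C = (8, -5, 8, -2) with distance 6.4031.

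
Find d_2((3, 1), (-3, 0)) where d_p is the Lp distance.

(Σ|x_i - y_i|^2)^(1/2) = (|3 - (-3)|^2 + |1 - 0|^2)^(1/2)
= (6^2 + 1^2)^(1/2) = (36 + 1)^(1/2) = (37)^(1/2) ≈ 6.0828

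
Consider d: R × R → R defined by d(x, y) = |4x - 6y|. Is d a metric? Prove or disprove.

No. d fails symmetry: d(8, 7) = |4·8 - 6·7| = |-10| = 10, but d(7, 8) = |4·7 - 6·8| = |-20| = 20. Since 10 ≠ 20, d(x,y) ≠ d(y,x) in general.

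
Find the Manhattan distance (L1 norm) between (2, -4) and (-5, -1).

Σ|x_i - y_i| = |2 - (-5)| + |-4 - (-1)| = 7 + 3 = 10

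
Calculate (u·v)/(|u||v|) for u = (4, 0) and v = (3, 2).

With u = (4, 0), v = (3, 2):
u·v = 4·3 + 0·2 = 12 + 0 = 12.
|u| = √(4² + 0²) = √16, |v| = √(3² + 2²) = √13, so |u||v| = √(16·13) = √208.
cos θ = (u·v)/(|u||v|) = 12/√208 ≈ 0.8321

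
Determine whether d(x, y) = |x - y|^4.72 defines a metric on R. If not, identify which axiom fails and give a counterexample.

No. d(x,y) = |x-y|^4.72 fails the triangle inequality since p = 4.72 > 1. Counterexample: x = -5, y = -4, z = -2. d(x,z) = |-5 - (-2)|^4.72 = 3^4.72 ≈ 178.6538, but d(x,y) + d(y,z) = 1^4.72 + 2^4.72 ≈ 1 + 26.3549 = 27.3549. Since 178.6538 > 27.3549, the triangle inequality is violated.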